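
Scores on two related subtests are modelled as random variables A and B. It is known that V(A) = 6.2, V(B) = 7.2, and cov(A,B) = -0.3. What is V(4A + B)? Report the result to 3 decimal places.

104.000

V(4A + B) = (4)²·V(A) + (1)²·V(B) + 2·(4)·(1)·cov(A,B)
= 16·6.2 + 1·7.2 + 8·-0.3 = 104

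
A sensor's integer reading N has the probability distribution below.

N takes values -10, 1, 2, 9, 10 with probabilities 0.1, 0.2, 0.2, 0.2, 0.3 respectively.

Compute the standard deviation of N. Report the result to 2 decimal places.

6.15

E[N] = (-10)(0.1) + (1)(0.2) + (2)(0.2) + (9)(0.2) + (10)(0.3) = 4.4
E[N²] = (-10)²(0.1) + (1)²(0.2) + (2)²(0.2) + (9)²(0.2) + (10)²(0.3) = 57.2
Var(N) = E[N²] − (E[N])² = 57.2 − (4.4)² = 37.84
SD(N) = √37.84 ≈ 6.15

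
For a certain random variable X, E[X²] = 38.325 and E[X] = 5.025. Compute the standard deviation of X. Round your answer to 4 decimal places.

3.6159

Var(X) = 38.325 − (5.025)² = 13.074375
sd(X) = √13.074375 ≈ 3.6159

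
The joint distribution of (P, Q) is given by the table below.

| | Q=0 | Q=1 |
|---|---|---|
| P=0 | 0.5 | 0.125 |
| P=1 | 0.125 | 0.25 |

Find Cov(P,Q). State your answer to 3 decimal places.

E[P] = 0.375,  E[Q] = 0.375
E[PQ] = 0.25
Cov(P,Q) = E[PQ] − E[P]E[Q] = 0.25 − (0.375)(0.375) = 0.109375

0.109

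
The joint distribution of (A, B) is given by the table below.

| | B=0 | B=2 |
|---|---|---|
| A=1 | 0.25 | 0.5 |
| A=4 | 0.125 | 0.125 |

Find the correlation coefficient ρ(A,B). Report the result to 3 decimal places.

-0.149

E[A] = 1.75,  E[B] = 1.25
E[AB] = 2
Cov(A,B) = E[AB] − E[A]E[B] = 2 − (1.75)(1.25) = -0.1875
Var(A) = 1.6875,  Var(B) = 0.9375
ρ = -0.1875 / √(1.6875·0.9375) ≈ -0.149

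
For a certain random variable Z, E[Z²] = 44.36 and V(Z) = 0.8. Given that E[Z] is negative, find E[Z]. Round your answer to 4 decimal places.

(E[Z])² = E[Z²] − V(Z) = 44.36 − 0.8 = 43.56
E[Z] = −√43.56 = -6.6

-6.6000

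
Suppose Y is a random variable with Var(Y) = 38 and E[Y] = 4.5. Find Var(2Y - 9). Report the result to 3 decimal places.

152.000

Var(2Y - 9) = (2)²·Var(Y) = 4·38 = 152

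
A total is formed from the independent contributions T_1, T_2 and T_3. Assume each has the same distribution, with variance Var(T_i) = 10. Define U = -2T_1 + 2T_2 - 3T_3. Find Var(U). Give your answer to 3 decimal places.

170.000

By independence, Var(U) = (-2)²Var(T_1) + (2)²Var(T_2) + (-3)²Var(T_3)
= (-2)²·10 + (2)²·10 + (-3)²·10 = 170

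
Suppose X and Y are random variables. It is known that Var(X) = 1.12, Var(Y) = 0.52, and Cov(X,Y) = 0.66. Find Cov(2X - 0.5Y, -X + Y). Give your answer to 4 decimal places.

-0.8500

Cov(2X - 0.5Y, -X + Y) = (2)(-1)Var(X) + (-0.5)(1)Var(Y) + [(2)(1) + (-0.5)(-1)]Cov(X,Y)
= -2·1.12 + -0.5·0.52 + 2.5·0.66 = -0.85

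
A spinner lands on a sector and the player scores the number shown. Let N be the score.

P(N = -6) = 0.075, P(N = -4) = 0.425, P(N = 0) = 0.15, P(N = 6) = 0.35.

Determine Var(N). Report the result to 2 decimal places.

E[N] = (-6)(0.075) + (-4)(0.425) + (0)(0.15) + (6)(0.35) = -0.05
E[N²] = (-6)²(0.075) + (-4)²(0.425) + (0)²(0.15) + (6)²(0.35) = 22.1
Var(N) = E[N²] − (E[N])² = 22.1 − (-0.05)² = 22.0975

22.10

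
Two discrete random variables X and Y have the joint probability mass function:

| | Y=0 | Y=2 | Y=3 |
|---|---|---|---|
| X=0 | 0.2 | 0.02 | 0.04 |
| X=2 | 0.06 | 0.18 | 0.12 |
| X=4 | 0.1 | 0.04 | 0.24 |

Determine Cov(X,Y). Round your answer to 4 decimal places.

E[X] = 2.24,  E[Y] = 1.68
E[XY] = 4.64
Cov(X,Y) = E[XY] − E[X]E[Y] = 4.64 − (2.24)(1.68) = 0.8768

0.8768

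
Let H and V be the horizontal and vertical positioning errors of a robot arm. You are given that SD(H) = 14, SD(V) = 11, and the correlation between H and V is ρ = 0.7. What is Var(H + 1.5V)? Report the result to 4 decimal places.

Var(H) = (14)² = 196;  Var(V) = (11)² = 121
Cov(H,V) = ρ·SD(H)·SD(V) = 0.7·14·11 = 107.8
Var(H + 1.5V) = (1)²·Var(H) + (1.5)²·Var(V) + 2·(1)·(1.5)·Cov(H,V)
= 1·196 + 2.25·121 + 3·107.8 = 791.65

791.6500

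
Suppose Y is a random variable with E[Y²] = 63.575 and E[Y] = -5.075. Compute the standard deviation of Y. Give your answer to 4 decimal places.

6.1497

Var(Y) = 63.575 − (-5.075)² = 37.819375
σ(Y) = √37.819375 ≈ 6.1497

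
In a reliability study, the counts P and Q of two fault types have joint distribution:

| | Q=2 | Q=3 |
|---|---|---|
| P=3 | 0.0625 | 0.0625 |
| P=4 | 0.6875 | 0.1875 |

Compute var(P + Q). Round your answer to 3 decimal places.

0.234

E[P] = 3.875,  E[Q] = 2.25,  E[PQ] = 8.6875
var(P) = 15.125 − (3.875)² = 0.109375;  var(Q) = 5.25 − (2.25)² = 0.1875
Cov(P,Q) = 8.6875 − (3.875)(2.25) = -0.03125
var(P + Q) = (1)²·0.109375 + (1)²·0.1875 + 2·(1)·(1)·-0.03125 = 0.234375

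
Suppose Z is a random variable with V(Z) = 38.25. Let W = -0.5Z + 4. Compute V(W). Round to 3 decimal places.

V(-0.5Z + 4) = (-0.5)²·V(Z) = 0.25·38.25 = 9.5625

9.563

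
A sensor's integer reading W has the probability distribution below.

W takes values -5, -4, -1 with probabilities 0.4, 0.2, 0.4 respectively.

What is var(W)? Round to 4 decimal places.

3.3600

E[W] = (-5)(0.4) + (-4)(0.2) + (-1)(0.4) = -3.2
E[W²] = (-5)²(0.4) + (-4)²(0.2) + (-1)²(0.4) = 13.6
var(W) = E[W²] − (E[W])² = 13.6 − (-3.2)² = 3.36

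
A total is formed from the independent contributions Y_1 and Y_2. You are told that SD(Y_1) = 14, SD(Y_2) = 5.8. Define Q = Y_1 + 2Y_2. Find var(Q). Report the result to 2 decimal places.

330.56

var(Y_1) = 196, var(Y_2) = 33.64
By independence, var(Q) = (1)²var(Y_1) + (2)²var(Y_2)
= (1)²·196 + (2)²·33.64 = 330.56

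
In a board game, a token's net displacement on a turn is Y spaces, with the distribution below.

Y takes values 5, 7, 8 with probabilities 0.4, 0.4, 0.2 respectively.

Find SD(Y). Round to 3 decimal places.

1.200

E[Y] = (5)(0.4) + (7)(0.4) + (8)(0.2) = 6.4
E[Y²] = (5)²(0.4) + (7)²(0.4) + (8)²(0.2) = 42.4
var(Y) = E[Y²] − (E[Y])² = 42.4 − (6.4)² = 1.44
SD(Y) = √1.44 ≈ 1.200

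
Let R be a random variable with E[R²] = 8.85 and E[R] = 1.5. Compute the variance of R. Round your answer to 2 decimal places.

V(R) = 8.85 − (1.5)² = 6.6

6.60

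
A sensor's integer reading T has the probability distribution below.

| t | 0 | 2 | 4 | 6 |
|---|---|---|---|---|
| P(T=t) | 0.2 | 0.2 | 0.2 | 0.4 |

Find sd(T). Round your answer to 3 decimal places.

E[T] = (0)(0.2) + (2)(0.2) + (4)(0.2) + (6)(0.4) = 3.6
E[T²] = (0)²(0.2) + (2)²(0.2) + (4)²(0.2) + (6)²(0.4) = 18.4
Var(T) = E[T²] − (E[T])² = 18.4 − (3.6)² = 5.44
sd(T) = √5.44 ≈ 2.332

2.332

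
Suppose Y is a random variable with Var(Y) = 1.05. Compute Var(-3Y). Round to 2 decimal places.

Var(-3Y) = (-3)²·Var(Y) = 9·1.05 = 9.45

9.45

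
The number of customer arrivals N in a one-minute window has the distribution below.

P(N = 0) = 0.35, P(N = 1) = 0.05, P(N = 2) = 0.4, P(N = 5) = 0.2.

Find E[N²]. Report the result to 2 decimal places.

6.65

E[N²] = (0)²(0.35) + (1)²(0.05) + (2)²(0.4) + (5)²(0.2) = 6.65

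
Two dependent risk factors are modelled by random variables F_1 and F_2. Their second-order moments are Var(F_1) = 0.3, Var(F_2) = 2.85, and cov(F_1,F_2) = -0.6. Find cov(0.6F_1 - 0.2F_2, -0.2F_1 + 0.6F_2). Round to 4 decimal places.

-0.6180

cov(0.6F_1 - 0.2F_2, -0.2F_1 + 0.6F_2) = (0.6)(-0.2)Var(F_1) + (-0.2)(0.6)Var(F_2) + [(0.6)(0.6) + (-0.2)(-0.2)]cov(F_1,F_2)
= -0.12·0.3 + -0.12·2.85 + 0.4·-0.6 = -0.618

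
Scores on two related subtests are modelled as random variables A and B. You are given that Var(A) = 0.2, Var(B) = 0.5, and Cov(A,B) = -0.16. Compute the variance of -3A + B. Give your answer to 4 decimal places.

3.2600

Var(-3A + B) = (-3)²·Var(A) + (1)²·Var(B) + 2·(-3)·(1)·Cov(A,B)
= 9·0.2 + 1·0.5 + -6·-0.16 = 3.26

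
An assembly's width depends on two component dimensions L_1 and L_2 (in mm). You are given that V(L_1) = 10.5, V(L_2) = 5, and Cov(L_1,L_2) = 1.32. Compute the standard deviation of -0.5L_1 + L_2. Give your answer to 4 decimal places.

V(-0.5L_1 + L_2) = (-0.5)²·V(L_1) + (1)²·V(L_2) + 2·(-0.5)·(1)·Cov(L_1,L_2)
= 0.25·10.5 + 1·5 + -1·1.32 = 6.305
sd(-0.5L_1 + L_2) = √6.305 ≈ 2.5110

2.5110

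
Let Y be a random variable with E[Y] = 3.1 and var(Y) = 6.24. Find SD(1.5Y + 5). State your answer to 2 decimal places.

var(1.5Y + 5) = (1.5)²·6.24 = 14.04
SD(1.5Y + 5) = √14.04 ≈ 3.75

3.75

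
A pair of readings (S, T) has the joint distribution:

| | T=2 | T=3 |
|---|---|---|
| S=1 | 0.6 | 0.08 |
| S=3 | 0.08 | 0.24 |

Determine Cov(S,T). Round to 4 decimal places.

0.2752

E[S] = 1.64,  E[T] = 2.32
E[ST] = 4.08
Cov(S,T) = E[ST] − E[S]E[T] = 4.08 − (1.64)(2.32) = 0.2752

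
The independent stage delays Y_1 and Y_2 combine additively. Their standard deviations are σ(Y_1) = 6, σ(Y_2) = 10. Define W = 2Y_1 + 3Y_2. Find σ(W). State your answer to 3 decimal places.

32.311

Var(Y_1) = 36, Var(Y_2) = 100
By independence, Var(W) = (2)²Var(Y_1) + (3)²Var(Y_2)
= (2)²·36 + (3)²·100 = 1044
σ(W) = √1044 ≈ 32.311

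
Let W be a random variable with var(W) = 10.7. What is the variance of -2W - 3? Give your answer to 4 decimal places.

var(-2W - 3) = (-2)²·var(W) = 4·10.7 = 42.8

42.8000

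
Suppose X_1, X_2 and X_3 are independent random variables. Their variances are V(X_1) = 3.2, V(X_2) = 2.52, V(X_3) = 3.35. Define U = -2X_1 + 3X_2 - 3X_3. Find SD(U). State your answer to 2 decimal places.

8.10

By independence, V(U) = (-2)²V(X_1) + (3)²V(X_2) + (-3)²V(X_3)
= (-2)²·3.2 + (3)²·2.52 + (-3)²·3.35 = 65.63
SD(U) = √65.63 ≈ 8.10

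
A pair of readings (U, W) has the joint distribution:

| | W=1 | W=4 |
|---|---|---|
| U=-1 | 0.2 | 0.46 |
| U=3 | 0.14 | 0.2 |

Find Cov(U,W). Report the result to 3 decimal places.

-0.293

E[U] = 0.36,  E[W] = 2.98
E[UW] = 0.78
Cov(U,W) = E[UW] − E[U]E[W] = 0.78 − (0.36)(2.98) = -0.2928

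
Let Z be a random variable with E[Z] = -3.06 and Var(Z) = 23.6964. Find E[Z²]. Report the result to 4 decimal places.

33.0600

E[Z²] = Var(Z) + (E[Z])² = 23.6964 + (-3.06)² = 33.06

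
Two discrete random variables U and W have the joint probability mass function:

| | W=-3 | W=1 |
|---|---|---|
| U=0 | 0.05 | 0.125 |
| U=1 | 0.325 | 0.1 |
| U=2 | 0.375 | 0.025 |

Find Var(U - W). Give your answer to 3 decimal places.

E[U] = 1.225,  E[W] = -2,  E[UW] = -3.075
Var(U) = 2.025 − (1.225)² = 0.524375;  Var(W) = 7 − (-2)² = 3
Cov(U,W) = -3.075 − (1.225)(-2) = -0.625
Var(U - W) = (1)²·0.524375 + (-1)²·3 + 2·(1)·(-1)·-0.625 = 4.774375

4.774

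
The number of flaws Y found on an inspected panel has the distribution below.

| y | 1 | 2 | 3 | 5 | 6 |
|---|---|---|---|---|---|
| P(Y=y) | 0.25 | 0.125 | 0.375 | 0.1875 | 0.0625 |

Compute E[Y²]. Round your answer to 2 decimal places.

11.06

E[Y²] = (1)²(0.25) + (2)²(0.125) + (3)²(0.375) + (5)²(0.1875) + (6)²(0.0625) = 11.0625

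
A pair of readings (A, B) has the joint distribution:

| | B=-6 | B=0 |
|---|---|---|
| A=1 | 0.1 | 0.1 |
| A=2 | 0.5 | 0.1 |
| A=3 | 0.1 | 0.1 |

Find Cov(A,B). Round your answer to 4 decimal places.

0.0000

E[A] = 2,  E[B] = -4.2
E[AB] = -8.4
Cov(A,B) = E[AB] − E[A]E[B] = -8.4 − (2)(-4.2) = 0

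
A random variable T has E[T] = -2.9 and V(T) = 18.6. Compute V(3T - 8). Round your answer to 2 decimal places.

V(3T - 8) = (3)²·V(T) = 9·18.6 = 167.4

167.40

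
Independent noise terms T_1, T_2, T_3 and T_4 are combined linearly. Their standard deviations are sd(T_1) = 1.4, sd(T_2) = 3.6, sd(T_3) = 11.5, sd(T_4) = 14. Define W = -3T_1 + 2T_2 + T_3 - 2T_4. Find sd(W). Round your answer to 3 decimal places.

V(T_1) = 1.96, V(T_2) = 12.96, V(T_3) = 132.25, V(T_4) = 196
By independence, V(W) = (-3)²V(T_1) + (2)²V(T_2) + (1)²V(T_3) + (-2)²V(T_4)
= (-3)²·1.96 + (2)²·12.96 + (1)²·132.25 + (-2)²·196 = 985.73
sd(W) = √985.73 ≈ 31.396

31.396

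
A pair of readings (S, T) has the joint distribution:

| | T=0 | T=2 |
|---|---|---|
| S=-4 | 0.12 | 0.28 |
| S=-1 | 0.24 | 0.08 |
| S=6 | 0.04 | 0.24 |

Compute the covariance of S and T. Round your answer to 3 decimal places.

E[S] = -0.24,  E[T] = 1.2
E[ST] = 0.48
Cov(S,T) = E[ST] − E[S]E[T] = 0.48 − (-0.24)(1.2) = 0.768

0.768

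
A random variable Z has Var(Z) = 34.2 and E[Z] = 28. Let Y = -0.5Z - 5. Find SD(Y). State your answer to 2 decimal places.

2.92

Var(-0.5Z - 5) = (-0.5)²·34.2 = 8.55
SD(Y) = √8.55 ≈ 2.92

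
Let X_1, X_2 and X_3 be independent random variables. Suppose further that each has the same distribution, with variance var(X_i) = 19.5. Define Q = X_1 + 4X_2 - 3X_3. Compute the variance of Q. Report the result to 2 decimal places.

507.00

By independence, var(Q) = (1)²var(X_1) + (4)²var(X_2) + (-3)²var(X_3)
= (1)²·19.5 + (4)²·19.5 + (-3)²·19.5 = 507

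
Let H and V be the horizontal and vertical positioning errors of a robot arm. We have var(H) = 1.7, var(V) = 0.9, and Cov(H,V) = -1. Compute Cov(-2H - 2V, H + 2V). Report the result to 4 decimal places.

-1.0000

Cov(-2H - 2V, H + 2V) = (-2)(1)var(H) + (-2)(2)var(V) + [(-2)(2) + (-2)(1)]Cov(H,V)
= -2·1.7 + -4·0.9 + -6·-1 = -1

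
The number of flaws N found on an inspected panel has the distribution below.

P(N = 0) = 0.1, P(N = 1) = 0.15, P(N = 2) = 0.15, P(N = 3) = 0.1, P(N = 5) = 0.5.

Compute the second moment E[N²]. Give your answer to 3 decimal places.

E[N²] = (0)²(0.1) + (1)²(0.15) + (2)²(0.15) + (3)²(0.1) + (5)²(0.5) = 14.15

14.150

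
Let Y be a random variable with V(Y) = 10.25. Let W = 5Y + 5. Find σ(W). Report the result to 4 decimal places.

16.0078

V(5Y + 5) = (5)²·10.25 = 256.25
σ(W) = √256.25 ≈ 16.0078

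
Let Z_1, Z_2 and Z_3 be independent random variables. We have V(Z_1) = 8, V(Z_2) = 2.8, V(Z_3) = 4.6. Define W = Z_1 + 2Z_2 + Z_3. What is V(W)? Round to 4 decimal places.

23.8000

By independence, V(W) = (1)²V(Z_1) + (2)²V(Z_2) + (1)²V(Z_3)
= (1)²·8 + (2)²·2.8 + (1)²·4.6 = 23.8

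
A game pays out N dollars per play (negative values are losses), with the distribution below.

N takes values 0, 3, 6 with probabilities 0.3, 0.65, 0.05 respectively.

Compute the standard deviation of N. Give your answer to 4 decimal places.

1.6086

E[N] = (0)(0.3) + (3)(0.65) + (6)(0.05) = 2.25
E[N²] = (0)²(0.3) + (3)²(0.65) + (6)²(0.05) = 7.65
var(N) = E[N²] − (E[N])² = 7.65 − (2.25)² = 2.5875
SD(N) = √2.5875 ≈ 1.6086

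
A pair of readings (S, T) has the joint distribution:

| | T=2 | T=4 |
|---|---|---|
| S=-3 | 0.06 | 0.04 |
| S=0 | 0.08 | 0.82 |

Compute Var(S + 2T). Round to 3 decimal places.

E[S] = -0.3,  E[T] = 3.72,  E[ST] = -0.84
Var(S) = 0.9 − (-0.3)² = 0.81;  Var(T) = 14.32 − (3.72)² = 0.4816
cov(S,T) = -0.84 − (-0.3)(3.72) = 0.276
Var(S + 2T) = (1)²·0.81 + (2)²·0.4816 + 2·(1)·(2)·0.276 = 3.8404

3.840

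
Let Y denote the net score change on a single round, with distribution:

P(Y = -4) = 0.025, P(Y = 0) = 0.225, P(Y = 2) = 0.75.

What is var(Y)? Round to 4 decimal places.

1.4400

E[Y] = (-4)(0.025) + (0)(0.225) + (2)(0.75) = 1.4
E[Y²] = (-4)²(0.025) + (0)²(0.225) + (2)²(0.75) = 3.4
var(Y) = E[Y²] − (E[Y])² = 3.4 − (1.4)² = 1.44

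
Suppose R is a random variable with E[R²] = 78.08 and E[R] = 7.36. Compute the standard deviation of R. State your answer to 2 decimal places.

Var(R) = 78.08 − (7.36)² = 23.9104
sd(R) = √23.9104 ≈ 4.89

4.89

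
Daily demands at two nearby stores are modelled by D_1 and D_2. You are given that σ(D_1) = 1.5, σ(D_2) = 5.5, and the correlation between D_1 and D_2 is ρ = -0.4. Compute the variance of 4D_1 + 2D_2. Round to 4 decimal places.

104.2000

Var(D_1) = (1.5)² = 2.25;  Var(D_2) = (5.5)² = 30.25
Cov(D_1,D_2) = ρ·σ(D_1)·σ(D_2) = -0.4·1.5·5.5 = -3.3
Var(4D_1 + 2D_2) = (4)²·Var(D_1) + (2)²·Var(D_2) + 2·(4)·(2)·Cov(D_1,D_2)
= 16·2.25 + 4·30.25 + 16·-3.3 = 104.2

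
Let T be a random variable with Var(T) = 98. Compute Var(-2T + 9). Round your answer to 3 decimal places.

392.000

Var(-2T + 9) = (-2)²·Var(T) = 4·98 = 392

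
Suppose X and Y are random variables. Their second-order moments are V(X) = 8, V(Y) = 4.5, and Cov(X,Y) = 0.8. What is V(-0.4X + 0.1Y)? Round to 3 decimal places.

1.261

V(-0.4X + 0.1Y) = (-0.4)²·V(X) + (0.1)²·V(Y) + 2·(-0.4)·(0.1)·Cov(X,Y)
= 0.16·8 + 0.01·4.5 + -0.08·0.8 = 1.261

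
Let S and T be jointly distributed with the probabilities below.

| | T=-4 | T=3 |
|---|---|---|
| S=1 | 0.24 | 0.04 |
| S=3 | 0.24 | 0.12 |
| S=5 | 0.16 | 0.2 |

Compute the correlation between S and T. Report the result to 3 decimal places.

E[S] = 3.16,  E[T] = -1.48
E[ST] = -2.84
Cov(S,T) = E[ST] − E[S]E[T] = -2.84 − (3.16)(-1.48) = 1.8368
V(S) = 2.5344,  V(T) = 11.2896
ρ = 1.8368 / √(2.5344·11.2896) ≈ 0.343

0.343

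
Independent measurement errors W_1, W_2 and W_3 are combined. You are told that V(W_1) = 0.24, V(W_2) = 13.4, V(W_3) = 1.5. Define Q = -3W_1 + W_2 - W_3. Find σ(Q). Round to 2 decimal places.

By independence, V(Q) = (-3)²V(W_1) + (1)²V(W_2) + (-1)²V(W_3)
= (-3)²·0.24 + (1)²·13.4 + (-1)²·1.5 = 17.06
σ(Q) = √17.06 ≈ 4.13

4.13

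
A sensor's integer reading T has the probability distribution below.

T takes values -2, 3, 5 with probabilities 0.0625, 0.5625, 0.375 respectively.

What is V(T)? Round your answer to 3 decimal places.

E[T] = (-2)(0.0625) + (3)(0.5625) + (5)(0.375) = 3.4375
E[T²] = (-2)²(0.0625) + (3)²(0.5625) + (5)²(0.375) = 14.6875
V(T) = E[T²] − (E[T])² = 14.6875 − (3.4375)² = 2.87109375

2.871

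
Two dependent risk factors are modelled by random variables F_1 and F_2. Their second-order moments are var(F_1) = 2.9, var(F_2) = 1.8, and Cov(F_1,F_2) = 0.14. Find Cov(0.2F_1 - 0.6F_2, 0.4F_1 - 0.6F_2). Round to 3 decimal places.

0.830

Cov(0.2F_1 - 0.6F_2, 0.4F_1 - 0.6F_2) = (0.2)(0.4)var(F_1) + (-0.6)(-0.6)var(F_2) + [(0.2)(-0.6) + (-0.6)(0.4)]Cov(F_1,F_2)
= 0.08·2.9 + 0.36·1.8 + -0.36·0.14 = 0.8296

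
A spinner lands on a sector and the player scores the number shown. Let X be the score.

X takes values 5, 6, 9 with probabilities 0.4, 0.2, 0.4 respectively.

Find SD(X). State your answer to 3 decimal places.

1.833

E[X] = (5)(0.4) + (6)(0.2) + (9)(0.4) = 6.8
E[X²] = (5)²(0.4) + (6)²(0.2) + (9)²(0.4) = 49.6
V(X) = E[X²] − (E[X])² = 49.6 − (6.8)² = 3.36
SD(X) = √3.36 ≈ 1.833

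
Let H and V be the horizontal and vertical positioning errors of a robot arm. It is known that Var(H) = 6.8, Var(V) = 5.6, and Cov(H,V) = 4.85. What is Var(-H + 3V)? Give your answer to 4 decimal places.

Var(-H + 3V) = (-1)²·Var(H) + (3)²·Var(V) + 2·(-1)·(3)·Cov(H,V)
= 1·6.8 + 9·5.6 + -6·4.85 = 28.1

28.1000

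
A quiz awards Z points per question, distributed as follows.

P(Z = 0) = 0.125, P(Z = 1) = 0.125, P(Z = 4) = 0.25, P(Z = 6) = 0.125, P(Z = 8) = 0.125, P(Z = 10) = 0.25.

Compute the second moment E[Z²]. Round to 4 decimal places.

E[Z²] = (0)²(0.125) + (1)²(0.125) + (4)²(0.25) + (6)²(0.125) + (8)²(0.125) + (10)²(0.25) = 41.625

41.6250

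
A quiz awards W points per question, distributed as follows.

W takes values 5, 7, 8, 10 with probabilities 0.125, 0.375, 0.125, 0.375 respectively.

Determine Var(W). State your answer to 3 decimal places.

E[W] = (5)(0.125) + (7)(0.375) + (8)(0.125) + (10)(0.375) = 8
E[W²] = (5)²(0.125) + (7)²(0.375) + (8)²(0.125) + (10)²(0.375) = 67
Var(W) = E[W²] − (E[W])² = 67 − (8)² = 3

3.000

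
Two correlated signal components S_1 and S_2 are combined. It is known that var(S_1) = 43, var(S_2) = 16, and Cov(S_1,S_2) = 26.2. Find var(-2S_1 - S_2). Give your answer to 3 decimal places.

292.800

var(-2S_1 - S_2) = (-2)²·var(S_1) + (-1)²·var(S_2) + 2·(-2)·(-1)·Cov(S_1,S_2)
= 4·43 + 1·16 + 4·26.2 = 292.8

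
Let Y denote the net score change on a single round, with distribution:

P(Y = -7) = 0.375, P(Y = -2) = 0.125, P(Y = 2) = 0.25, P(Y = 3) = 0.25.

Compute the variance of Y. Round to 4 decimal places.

19.4844

E[Y] = (-7)(0.375) + (-2)(0.125) + (2)(0.25) + (3)(0.25) = -1.625
E[Y²] = (-7)²(0.375) + (-2)²(0.125) + (2)²(0.25) + (3)²(0.25) = 22.125
Var(Y) = E[Y²] − (E[Y])² = 22.125 − (-1.625)² = 19.484375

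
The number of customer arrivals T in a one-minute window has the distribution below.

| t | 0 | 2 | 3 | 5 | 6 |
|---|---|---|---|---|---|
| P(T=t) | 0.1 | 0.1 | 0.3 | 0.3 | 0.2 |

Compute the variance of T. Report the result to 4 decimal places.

E[T] = (0)(0.1) + (2)(0.1) + (3)(0.3) + (5)(0.3) + (6)(0.2) = 3.8
E[T²] = (0)²(0.1) + (2)²(0.1) + (3)²(0.3) + (5)²(0.3) + (6)²(0.2) = 17.8
V(T) = E[T²] − (E[T])² = 17.8 − (3.8)² = 3.36

3.3600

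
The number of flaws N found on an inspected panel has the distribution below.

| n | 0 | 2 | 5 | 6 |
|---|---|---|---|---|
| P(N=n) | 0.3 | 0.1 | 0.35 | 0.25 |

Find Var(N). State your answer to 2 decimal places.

6.25

E[N] = (0)(0.3) + (2)(0.1) + (5)(0.35) + (6)(0.25) = 3.45
E[N²] = (0)²(0.3) + (2)²(0.1) + (5)²(0.35) + (6)²(0.25) = 18.15
Var(N) = E[N²] − (E[N])² = 18.15 − (3.45)² = 6.2475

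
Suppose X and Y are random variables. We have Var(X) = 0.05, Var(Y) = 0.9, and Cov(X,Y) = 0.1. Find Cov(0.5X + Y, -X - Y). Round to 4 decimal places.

-1.0750

Cov(0.5X + Y, -X - Y) = (0.5)(-1)Var(X) + (1)(-1)Var(Y) + [(0.5)(-1) + (1)(-1)]Cov(X,Y)
= -0.5·0.05 + -1·0.9 + -1.5·0.1 = -1.075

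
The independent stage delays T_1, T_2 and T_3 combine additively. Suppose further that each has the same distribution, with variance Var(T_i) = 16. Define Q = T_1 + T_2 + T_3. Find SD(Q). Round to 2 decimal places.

By independence, Var(Q) = (1)²Var(T_1) + (1)²Var(T_2) + (1)²Var(T_3)
= (1)²·16 + (1)²·16 + (1)²·16 = 48
SD(Q) = √48 ≈ 6.93

6.93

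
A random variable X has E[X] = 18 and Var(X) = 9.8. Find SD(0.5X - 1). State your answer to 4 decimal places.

1.5652

Var(0.5X - 1) = (0.5)²·9.8 = 2.45
SD(0.5X - 1) = √2.45 ≈ 1.5652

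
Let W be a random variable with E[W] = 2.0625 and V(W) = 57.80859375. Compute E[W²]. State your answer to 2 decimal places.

E[W²] = V(W) + (E[W])² = 57.80859375 + (2.0625)² = 62.0625

62.06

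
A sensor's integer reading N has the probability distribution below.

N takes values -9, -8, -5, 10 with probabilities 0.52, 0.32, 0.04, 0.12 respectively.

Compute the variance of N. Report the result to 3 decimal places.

E[N] = (-9)(0.52) + (-8)(0.32) + (-5)(0.04) + (10)(0.12) = -6.24
E[N²] = (-9)²(0.52) + (-8)²(0.32) + (-5)²(0.04) + (10)²(0.12) = 75.6
V(N) = E[N²] − (E[N])² = 75.6 − (-6.24)² = 36.6624

36.662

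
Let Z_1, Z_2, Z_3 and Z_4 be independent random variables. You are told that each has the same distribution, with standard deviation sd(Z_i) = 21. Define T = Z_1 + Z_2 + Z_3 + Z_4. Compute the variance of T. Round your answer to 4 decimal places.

Var(Z_i) = (21)² = 441
By independence, Var(T) = (1)²Var(Z_1) + (1)²Var(Z_2) + (1)²Var(Z_3) + (1)²Var(Z_4)
= (1)²·441 + (1)²·441 + (1)²·441 + (1)²·441 = 1764

1764.0000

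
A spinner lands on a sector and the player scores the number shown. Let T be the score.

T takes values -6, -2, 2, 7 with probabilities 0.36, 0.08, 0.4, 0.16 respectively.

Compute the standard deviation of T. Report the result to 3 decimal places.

E[T] = (-6)(0.36) + (-2)(0.08) + (2)(0.4) + (7)(0.16) = -0.4
E[T²] = (-6)²(0.36) + (-2)²(0.08) + (2)²(0.4) + (7)²(0.16) = 22.72
Var(T) = E[T²] − (E[T])² = 22.72 − (-0.4)² = 22.56
SD(T) = √22.56 ≈ 4.750

4.750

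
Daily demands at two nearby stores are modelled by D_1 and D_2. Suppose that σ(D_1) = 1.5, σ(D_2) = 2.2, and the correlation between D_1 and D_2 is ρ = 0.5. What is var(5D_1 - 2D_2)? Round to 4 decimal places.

var(D_1) = (1.5)² = 2.25;  var(D_2) = (2.2)² = 4.84
cov(D_1,D_2) = ρ·σ(D_1)·σ(D_2) = 0.5·1.5·2.2 = 1.65
var(5D_1 - 2D_2) = (5)²·var(D_1) + (-2)²·var(D_2) + 2·(5)·(-2)·cov(D_1,D_2)
= 25·2.25 + 4·4.84 + -20·1.65 = 42.61

42.6100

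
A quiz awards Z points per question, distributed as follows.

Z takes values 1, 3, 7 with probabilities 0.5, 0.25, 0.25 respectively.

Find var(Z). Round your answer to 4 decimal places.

6.0000

E[Z] = (1)(0.5) + (3)(0.25) + (7)(0.25) = 3
E[Z²] = (1)²(0.5) + (3)²(0.25) + (7)²(0.25) = 15
var(Z) = E[Z²] − (E[Z])² = 15 − (3)² = 6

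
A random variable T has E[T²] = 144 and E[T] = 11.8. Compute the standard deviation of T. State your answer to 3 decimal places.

V(T) = 144 − (11.8)² = 4.76
sd(T) = √4.76 ≈ 2.182

2.182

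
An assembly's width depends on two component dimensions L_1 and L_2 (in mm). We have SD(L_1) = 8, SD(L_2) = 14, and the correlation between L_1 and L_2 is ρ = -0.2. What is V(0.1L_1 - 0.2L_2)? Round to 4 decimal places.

V(L_1) = (8)² = 64;  V(L_2) = (14)² = 196
Cov(L_1,L_2) = ρ·SD(L_1)·SD(L_2) = -0.2·8·14 = -22.4
V(0.1L_1 - 0.2L_2) = (0.1)²·V(L_1) + (-0.2)²·V(L_2) + 2·(0.1)·(-0.2)·Cov(L_1,L_2)
= 0.01·64 + 0.04·196 + -0.04·-22.4 = 9.376

9.3760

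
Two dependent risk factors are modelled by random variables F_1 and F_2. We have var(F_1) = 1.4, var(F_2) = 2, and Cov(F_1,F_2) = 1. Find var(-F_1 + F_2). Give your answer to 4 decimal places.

var(-F_1 + F_2) = (-1)²·var(F_1) + (1)²·var(F_2) + 2·(-1)·(1)·Cov(F_1,F_2)
= 1·1.4 + 1·2 + -2·1 = 1.4

1.4000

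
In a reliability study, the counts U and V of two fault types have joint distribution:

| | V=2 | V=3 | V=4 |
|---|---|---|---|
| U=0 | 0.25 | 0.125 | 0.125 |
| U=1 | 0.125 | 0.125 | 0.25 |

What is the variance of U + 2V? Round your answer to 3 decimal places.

3.750

E[U] = 0.5,  E[V] = 3,  E[UV] = 1.625
Var(U) = 0.5 − (0.5)² = 0.25;  Var(V) = 9.75 − (3)² = 0.75
Cov(U,V) = 1.625 − (0.5)(3) = 0.125
Var(U + 2V) = (1)²·0.25 + (2)²·0.75 + 2·(1)·(2)·0.125 = 3.75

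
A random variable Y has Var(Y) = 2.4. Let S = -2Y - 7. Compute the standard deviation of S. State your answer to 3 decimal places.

3.098

Var(-2Y - 7) = (-2)²·2.4 = 9.6
sd(S) = √9.6 ≈ 3.098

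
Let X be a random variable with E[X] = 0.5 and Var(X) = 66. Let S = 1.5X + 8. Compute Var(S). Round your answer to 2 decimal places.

Var(1.5X + 8) = (1.5)²·Var(X) = 2.25·66 = 148.5

148.50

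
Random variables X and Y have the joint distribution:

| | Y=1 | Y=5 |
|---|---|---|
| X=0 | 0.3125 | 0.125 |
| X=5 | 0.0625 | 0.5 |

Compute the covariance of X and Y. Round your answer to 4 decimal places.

2.9688

E[X] = 2.8125,  E[Y] = 3.5
E[XY] = 12.8125
Cov(X,Y) = E[XY] − E[X]E[Y] = 12.8125 − (2.8125)(3.5) = 2.96875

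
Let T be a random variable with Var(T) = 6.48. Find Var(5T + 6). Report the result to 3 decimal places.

Var(5T + 6) = (5)²·Var(T) = 25·6.48 = 162

162.000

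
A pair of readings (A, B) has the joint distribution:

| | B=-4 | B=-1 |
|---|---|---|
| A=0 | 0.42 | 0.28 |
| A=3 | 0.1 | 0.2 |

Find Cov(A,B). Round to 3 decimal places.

0.504

E[A] = 0.9,  E[B] = -2.56
E[AB] = -1.8
Cov(A,B) = E[AB] − E[A]E[B] = -1.8 − (0.9)(-2.56) = 0.504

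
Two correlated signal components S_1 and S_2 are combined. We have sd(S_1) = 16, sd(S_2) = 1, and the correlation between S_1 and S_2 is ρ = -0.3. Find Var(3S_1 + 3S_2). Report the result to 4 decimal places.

Var(S_1) = (16)² = 256;  Var(S_2) = (1)² = 1
cov(S_1,S_2) = ρ·sd(S_1)·sd(S_2) = -0.3·16·1 = -4.8
Var(3S_1 + 3S_2) = (3)²·Var(S_1) + (3)²·Var(S_2) + 2·(3)·(3)·cov(S_1,S_2)
= 9·256 + 9·1 + 18·-4.8 = 2226.6

2226.6000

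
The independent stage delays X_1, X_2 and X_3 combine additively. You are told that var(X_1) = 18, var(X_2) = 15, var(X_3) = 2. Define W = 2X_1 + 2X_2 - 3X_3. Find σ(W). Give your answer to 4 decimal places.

12.2474

By independence, var(W) = (2)²var(X_1) + (2)²var(X_2) + (-3)²var(X_3)
= (2)²·18 + (2)²·15 + (-3)²·2 = 150
σ(W) = √150 ≈ 12.2474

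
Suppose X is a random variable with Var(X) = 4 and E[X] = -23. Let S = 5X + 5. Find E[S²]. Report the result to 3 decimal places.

E[5X + 5] = 5·-23 + 5 = -110
Var(5X + 5) = (5)²·4 = 100
E[S²] = Var(S) + (E[S])² = 100 + (-110)² = 12200

12200.000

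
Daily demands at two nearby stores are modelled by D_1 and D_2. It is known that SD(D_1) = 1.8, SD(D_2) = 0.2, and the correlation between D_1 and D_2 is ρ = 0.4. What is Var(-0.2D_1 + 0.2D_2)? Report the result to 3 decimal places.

Var(D_1) = (1.8)² = 3.24;  Var(D_2) = (0.2)² = 0.04
cov(D_1,D_2) = ρ·SD(D_1)·SD(D_2) = 0.4·1.8·0.2 = 0.144
Var(-0.2D_1 + 0.2D_2) = (-0.2)²·Var(D_1) + (0.2)²·Var(D_2) + 2·(-0.2)·(0.2)·cov(D_1,D_2)
= 0.04·3.24 + 0.04·0.04 + -0.08·0.144 = 0.11968

0.120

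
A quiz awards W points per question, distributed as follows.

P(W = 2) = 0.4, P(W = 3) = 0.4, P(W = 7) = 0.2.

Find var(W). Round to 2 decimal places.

E[W] = (2)(0.4) + (3)(0.4) + (7)(0.2) = 3.4
E[W²] = (2)²(0.4) + (3)²(0.4) + (7)²(0.2) = 15
var(W) = E[W²] − (E[W])² = 15 − (3.4)² = 3.44

3.44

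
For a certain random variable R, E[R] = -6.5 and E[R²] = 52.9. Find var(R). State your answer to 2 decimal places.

var(R) = 52.9 − (-6.5)² = 10.65

10.65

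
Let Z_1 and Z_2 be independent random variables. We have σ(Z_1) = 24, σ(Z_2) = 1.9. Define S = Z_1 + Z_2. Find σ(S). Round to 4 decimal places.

Var(Z_1) = 576, Var(Z_2) = 3.61
By independence, Var(S) = (1)²Var(Z_1) + (1)²Var(Z_2)
= (1)²·576 + (1)²·3.61 = 579.61
σ(S) = √579.61 ≈ 24.0751

24.0751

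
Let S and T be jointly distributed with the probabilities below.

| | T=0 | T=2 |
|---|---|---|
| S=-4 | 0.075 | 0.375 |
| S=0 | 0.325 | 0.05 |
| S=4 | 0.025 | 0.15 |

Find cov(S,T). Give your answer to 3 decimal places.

E[S] = -1.1,  E[T] = 1.15
E[ST] = -1.8
cov(S,T) = E[ST] − E[S]E[T] = -1.8 − (-1.1)(1.15) = -0.535

-0.535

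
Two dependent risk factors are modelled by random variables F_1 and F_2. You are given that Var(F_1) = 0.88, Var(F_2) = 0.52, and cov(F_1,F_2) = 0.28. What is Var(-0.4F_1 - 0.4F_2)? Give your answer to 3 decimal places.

Var(-0.4F_1 - 0.4F_2) = (-0.4)²·Var(F_1) + (-0.4)²·Var(F_2) + 2·(-0.4)·(-0.4)·cov(F_1,F_2)
= 0.16·0.88 + 0.16·0.52 + 0.32·0.28 = 0.3136

0.314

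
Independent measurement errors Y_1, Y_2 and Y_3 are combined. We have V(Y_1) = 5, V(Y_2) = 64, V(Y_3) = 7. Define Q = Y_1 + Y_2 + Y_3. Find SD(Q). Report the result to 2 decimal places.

8.72

By independence, V(Q) = (1)²V(Y_1) + (1)²V(Y_2) + (1)²V(Y_3)
= (1)²·5 + (1)²·64 + (1)²·7 = 76
SD(Q) = √76 ≈ 8.72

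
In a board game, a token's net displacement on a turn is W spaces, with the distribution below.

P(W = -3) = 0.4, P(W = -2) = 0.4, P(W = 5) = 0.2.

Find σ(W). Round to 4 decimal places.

3.0332

E[W] = (-3)(0.4) + (-2)(0.4) + (5)(0.2) = -1
E[W²] = (-3)²(0.4) + (-2)²(0.4) + (5)²(0.2) = 10.2
var(W) = E[W²] − (E[W])² = 10.2 − (-1)² = 9.2
σ(W) = √9.2 ≈ 3.0332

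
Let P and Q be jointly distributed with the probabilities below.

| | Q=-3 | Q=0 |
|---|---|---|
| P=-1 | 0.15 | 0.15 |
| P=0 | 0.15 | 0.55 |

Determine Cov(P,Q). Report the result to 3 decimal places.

0.180

E[P] = -0.3,  E[Q] = -0.9
E[PQ] = 0.45
Cov(P,Q) = E[PQ] − E[P]E[Q] = 0.45 − (-0.3)(-0.9) = 0.18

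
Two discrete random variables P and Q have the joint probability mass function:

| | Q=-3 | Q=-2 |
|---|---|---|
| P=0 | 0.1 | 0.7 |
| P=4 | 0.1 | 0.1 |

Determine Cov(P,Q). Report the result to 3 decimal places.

-0.240

E[P] = 0.8,  E[Q] = -2.2
E[PQ] = -2
Cov(P,Q) = E[PQ] − E[P]E[Q] = -2 − (0.8)(-2.2) = -0.24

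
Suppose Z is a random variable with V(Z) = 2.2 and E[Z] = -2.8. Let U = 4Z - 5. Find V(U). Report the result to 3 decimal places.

35.200

V(4Z - 5) = (4)²·V(Z) = 16·2.2 = 35.2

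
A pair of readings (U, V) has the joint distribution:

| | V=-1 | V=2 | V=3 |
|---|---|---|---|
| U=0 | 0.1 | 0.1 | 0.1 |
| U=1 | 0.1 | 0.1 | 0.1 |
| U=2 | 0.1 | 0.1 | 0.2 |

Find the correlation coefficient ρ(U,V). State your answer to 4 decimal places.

E[U] = 1.1,  E[V] = 1.5
E[UV] = 1.8
Cov(U,V) = E[UV] − E[U]E[V] = 1.8 − (1.1)(1.5) = 0.15
Var(U) = 0.69,  Var(V) = 2.85
ρ = 0.15 / √(0.69·2.85) ≈ 0.1070

0.1070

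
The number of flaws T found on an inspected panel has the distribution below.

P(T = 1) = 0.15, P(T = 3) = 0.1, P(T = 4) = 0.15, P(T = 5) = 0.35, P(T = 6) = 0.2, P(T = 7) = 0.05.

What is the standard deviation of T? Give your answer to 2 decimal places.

E[T] = (1)(0.15) + (3)(0.1) + (4)(0.15) + (5)(0.35) + (6)(0.2) + (7)(0.05) = 4.35
E[T²] = (1)²(0.15) + (3)²(0.1) + (4)²(0.15) + (5)²(0.35) + (6)²(0.2) + (7)²(0.05) = 21.85
Var(T) = E[T²] − (E[T])² = 21.85 − (4.35)² = 2.9275
SD(T) = √2.9275 ≈ 1.71

1.71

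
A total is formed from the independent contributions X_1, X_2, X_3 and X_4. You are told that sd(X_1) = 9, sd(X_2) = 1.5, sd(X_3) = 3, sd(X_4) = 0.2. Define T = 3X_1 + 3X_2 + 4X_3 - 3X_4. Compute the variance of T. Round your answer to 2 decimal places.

893.61

var(X_1) = 81, var(X_2) = 2.25, var(X_3) = 9, var(X_4) = 0.04
By independence, var(T) = (3)²var(X_1) + (3)²var(X_2) + (4)²var(X_3) + (-3)²var(X_4)
= (3)²·81 + (3)²·2.25 + (4)²·9 + (-3)²·0.04 = 893.61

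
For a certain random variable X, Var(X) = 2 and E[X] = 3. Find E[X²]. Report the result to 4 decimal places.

11.0000

E[X²] = Var(X) + (E[X])² = 2 + (3)² = 11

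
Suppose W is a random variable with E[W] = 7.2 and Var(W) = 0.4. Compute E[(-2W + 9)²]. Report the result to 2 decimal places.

E[-2W + 9] = -2·7.2 + 9 = -5.4
Var(-2W + 9) = (-2)²·0.4 = 1.6
E[(-2W + 9)²] = Var((-2W + 9)) + (E[(-2W + 9)])² = 1.6 + (-5.4)² = 30.76

30.76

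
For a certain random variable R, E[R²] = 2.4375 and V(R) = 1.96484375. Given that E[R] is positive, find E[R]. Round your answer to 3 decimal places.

0.688

(E[R])² = E[R²] − V(R) = 2.4375 − 1.96484375 = 0.47265625
E[R] = √0.47265625 = 0.6875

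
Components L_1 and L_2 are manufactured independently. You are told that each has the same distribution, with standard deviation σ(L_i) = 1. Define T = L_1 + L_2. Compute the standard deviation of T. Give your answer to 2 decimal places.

1.41

Var(L_i) = (1)² = 1
By independence, Var(T) = (1)²Var(L_1) + (1)²Var(L_2)
= (1)²·1 + (1)²·1 = 2
σ(T) = √2 ≈ 1.41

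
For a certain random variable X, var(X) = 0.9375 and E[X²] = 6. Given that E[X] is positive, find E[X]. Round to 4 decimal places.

(E[X])² = E[X²] − var(X) = 6 − 0.9375 = 5.0625
E[X] = √5.0625 = 2.25

2.2500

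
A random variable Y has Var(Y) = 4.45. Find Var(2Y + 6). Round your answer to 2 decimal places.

Var(2Y + 6) = (2)²·Var(Y) = 4·4.45 = 17.8

17.80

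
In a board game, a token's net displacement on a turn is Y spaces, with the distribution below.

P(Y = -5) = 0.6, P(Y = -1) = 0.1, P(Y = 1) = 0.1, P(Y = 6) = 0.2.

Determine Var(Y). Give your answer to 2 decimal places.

E[Y] = (-5)(0.6) + (-1)(0.1) + (1)(0.1) + (6)(0.2) = -1.8
E[Y²] = (-5)²(0.6) + (-1)²(0.1) + (1)²(0.1) + (6)²(0.2) = 22.4
Var(Y) = E[Y²] − (E[Y])² = 22.4 − (-1.8)² = 19.16

19.16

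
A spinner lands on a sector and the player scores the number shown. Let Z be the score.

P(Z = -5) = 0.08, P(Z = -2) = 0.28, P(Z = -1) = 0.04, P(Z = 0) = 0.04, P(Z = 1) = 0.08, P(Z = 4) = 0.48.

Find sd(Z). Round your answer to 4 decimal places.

E[Z] = (-5)(0.08) + (-2)(0.28) + (-1)(0.04) + (0)(0.04) + (1)(0.08) + (4)(0.48) = 1
E[Z²] = (-5)²(0.08) + (-2)²(0.28) + (-1)²(0.04) + (0)²(0.04) + (1)²(0.08) + (4)²(0.48) = 10.92
var(Z) = E[Z²] − (E[Z])² = 10.92 − (1)² = 9.92
sd(Z) = √9.92 ≈ 3.1496

3.1496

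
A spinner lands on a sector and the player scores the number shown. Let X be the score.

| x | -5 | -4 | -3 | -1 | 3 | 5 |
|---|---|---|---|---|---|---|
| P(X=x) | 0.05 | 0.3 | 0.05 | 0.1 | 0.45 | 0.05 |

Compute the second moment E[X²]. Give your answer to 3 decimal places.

11.900

E[X²] = (-5)²(0.05) + (-4)²(0.3) + (-3)²(0.05) + (-1)²(0.1) + (3)²(0.45) + (5)²(0.05) = 11.9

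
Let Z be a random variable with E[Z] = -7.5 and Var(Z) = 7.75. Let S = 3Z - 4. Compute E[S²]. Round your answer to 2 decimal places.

772.00

E[3Z - 4] = 3·-7.5 − 4 = -26.5
Var(3Z - 4) = (3)²·7.75 = 69.75
E[S²] = Var(S) + (E[S])² = 69.75 + (-26.5)² = 772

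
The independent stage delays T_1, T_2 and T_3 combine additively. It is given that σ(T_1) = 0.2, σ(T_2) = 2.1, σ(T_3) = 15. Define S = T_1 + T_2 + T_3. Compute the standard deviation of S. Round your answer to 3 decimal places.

Var(T_1) = 0.04, Var(T_2) = 4.41, Var(T_3) = 225
By independence, Var(S) = (1)²Var(T_1) + (1)²Var(T_2) + (1)²Var(T_3)
= (1)²·0.04 + (1)²·4.41 + (1)²·225 = 229.45
σ(S) = √229.45 ≈ 15.148

15.148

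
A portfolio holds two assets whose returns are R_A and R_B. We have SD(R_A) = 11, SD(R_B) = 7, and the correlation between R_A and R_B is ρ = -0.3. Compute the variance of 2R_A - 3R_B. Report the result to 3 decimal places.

Var(R_A) = (11)² = 121;  Var(R_B) = (7)² = 49
cov(R_A,R_B) = ρ·SD(R_A)·SD(R_B) = -0.3·11·7 = -23.1
Var(2R_A - 3R_B) = (2)²·Var(R_A) + (-3)²·Var(R_B) + 2·(2)·(-3)·cov(R_A,R_B)
= 4·121 + 9·49 + -12·-23.1 = 1202.2

1202.200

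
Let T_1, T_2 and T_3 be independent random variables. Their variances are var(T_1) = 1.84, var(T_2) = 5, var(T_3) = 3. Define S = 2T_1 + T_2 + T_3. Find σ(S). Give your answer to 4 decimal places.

By independence, var(S) = (2)²var(T_1) + (1)²var(T_2) + (1)²var(T_3)
= (2)²·1.84 + (1)²·5 + (1)²·3 = 15.36
σ(S) = √15.36 ≈ 3.9192

3.9192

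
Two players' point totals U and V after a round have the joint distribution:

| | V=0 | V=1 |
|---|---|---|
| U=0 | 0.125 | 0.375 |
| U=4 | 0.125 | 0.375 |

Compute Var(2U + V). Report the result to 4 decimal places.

16.1875

E[U] = 2,  E[V] = 0.75,  E[UV] = 1.5
Var(U) = 8 − (2)² = 4;  Var(V) = 0.75 − (0.75)² = 0.1875
Cov(U,V) = 1.5 − (2)(0.75) = 0
Var(2U + V) = (2)²·4 + (1)²·0.1875 + 2·(2)·(1)·0 = 16.1875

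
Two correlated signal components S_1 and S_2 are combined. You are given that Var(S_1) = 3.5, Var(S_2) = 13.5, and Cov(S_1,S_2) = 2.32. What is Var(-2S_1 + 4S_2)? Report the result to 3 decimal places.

Var(-2S_1 + 4S_2) = (-2)²·Var(S_1) + (4)²·Var(S_2) + 2·(-2)·(4)·Cov(S_1,S_2)
= 4·3.5 + 16·13.5 + -16·2.32 = 192.88

192.880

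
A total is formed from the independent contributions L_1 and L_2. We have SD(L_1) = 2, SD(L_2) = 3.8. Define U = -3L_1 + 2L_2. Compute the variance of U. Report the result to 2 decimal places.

var(L_1) = 4, var(L_2) = 14.44
By independence, var(U) = (-3)²var(L_1) + (2)²var(L_2)
= (-3)²·4 + (2)²·14.44 = 93.76

93.76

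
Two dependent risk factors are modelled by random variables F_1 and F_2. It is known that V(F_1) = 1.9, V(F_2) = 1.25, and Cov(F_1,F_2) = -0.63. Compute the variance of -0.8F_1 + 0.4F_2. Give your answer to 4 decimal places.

1.8192

V(-0.8F_1 + 0.4F_2) = (-0.8)²·V(F_1) + (0.4)²·V(F_2) + 2·(-0.8)·(0.4)·Cov(F_1,F_2)
= 0.64·1.9 + 0.16·1.25 + -0.64·-0.63 = 1.8192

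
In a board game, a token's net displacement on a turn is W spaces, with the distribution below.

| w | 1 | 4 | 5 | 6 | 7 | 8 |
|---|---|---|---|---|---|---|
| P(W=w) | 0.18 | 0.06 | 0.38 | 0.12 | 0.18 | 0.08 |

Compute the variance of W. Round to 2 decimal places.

E[W] = (1)(0.18) + (4)(0.06) + (5)(0.38) + (6)(0.12) + (7)(0.18) + (8)(0.08) = 4.94
E[W²] = (1)²(0.18) + (4)²(0.06) + (5)²(0.38) + (6)²(0.12) + (7)²(0.18) + (8)²(0.08) = 28.9
Var(W) = E[W²] − (E[W])² = 28.9 − (4.94)² = 4.4964

4.50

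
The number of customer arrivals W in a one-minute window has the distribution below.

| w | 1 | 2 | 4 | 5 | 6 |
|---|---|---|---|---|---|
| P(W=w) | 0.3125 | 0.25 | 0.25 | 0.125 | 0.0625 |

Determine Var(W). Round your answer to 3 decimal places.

2.777

E[W] = (1)(0.3125) + (2)(0.25) + (4)(0.25) + (5)(0.125) + (6)(0.0625) = 2.8125
E[W²] = (1)²(0.3125) + (2)²(0.25) + (4)²(0.25) + (5)²(0.125) + (6)²(0.0625) = 10.6875
Var(W) = E[W²] − (E[W])² = 10.6875 − (2.8125)² = 2.77734375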